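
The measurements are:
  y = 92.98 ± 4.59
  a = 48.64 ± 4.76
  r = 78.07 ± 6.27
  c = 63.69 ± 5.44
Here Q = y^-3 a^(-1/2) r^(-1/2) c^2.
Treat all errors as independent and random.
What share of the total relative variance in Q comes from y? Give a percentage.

39.8%

(δQ/Q)² = (-3·δy/y)² + (−½·δa/a)² + (−½·δr/r)² + (2·δc/c)²
  y term: (-3×0.0494)² = 0.0219
  a term: (-0.5×0.0979)² = 0.00239
  r term: (-0.5×0.0803)² = 0.00161
  c term: (2×0.0854)² = 0.0292
Total = 0.0551. Share from y = 0.0219/0.0551 = 0.398.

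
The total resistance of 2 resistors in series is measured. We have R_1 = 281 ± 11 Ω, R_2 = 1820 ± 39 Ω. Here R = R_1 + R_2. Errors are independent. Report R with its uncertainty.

Each term contributes (cᵢ δxᵢ)² to (δR)²:
  (δR_1)² = 121;  (δR_2)² = 1520
δR = √(1640) = 40.5 Ω
R = 2100 Ω.

2100 ± 40.5 Ω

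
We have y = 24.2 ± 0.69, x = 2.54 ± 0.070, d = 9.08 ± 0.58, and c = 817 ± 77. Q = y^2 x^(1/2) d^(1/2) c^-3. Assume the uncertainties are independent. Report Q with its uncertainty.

(5.16 ± 1.50) × 10^-6

Since Q is a product/quotient, work with relative uncertainties:
  (2·δy/y)² = (2×0.0285)² = 0.00325;  (½·δx/x)² = (0.5×0.0276)² = 0.000190;  (½·δd/d)² = (0.5×0.0639)² = 0.00102;  (-3·δc/c)² = (-3×0.0942)² = 0.0799
δQ/Q = √(0.0844) = 0.291
Q = 5.16e-06, so δQ = 0.291 × 5.16e-06 = 1.5e-06.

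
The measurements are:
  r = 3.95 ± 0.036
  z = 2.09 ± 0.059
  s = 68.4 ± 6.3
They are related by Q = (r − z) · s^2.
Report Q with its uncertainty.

8700 ± 1640

Let u = r − z = 1.86. δu = √(δr² + δz²) = √(0.00130 + 0.00348) = 0.0691, so δu/u = 0.0372.
Q is then a monomial in u, s:
δQ/Q = √((δu/u)² + (2·δs/s)²) = √(0.00138 + 0.0339) = 0.188
Q = 8700, so δQ = 0.188 × 8700 = 1640.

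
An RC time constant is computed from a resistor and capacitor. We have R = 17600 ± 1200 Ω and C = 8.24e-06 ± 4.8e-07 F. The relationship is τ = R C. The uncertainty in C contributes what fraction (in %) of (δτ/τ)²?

(δτ/τ)² = (1·δR/R)² + (1·δC/C)²
  R term: (1×0.0682)² = 0.00465
  C term: (1×0.0583)² = 0.00339
Total = 0.00804. Share from C = 0.00339/0.00804 = 0.422.

42.2%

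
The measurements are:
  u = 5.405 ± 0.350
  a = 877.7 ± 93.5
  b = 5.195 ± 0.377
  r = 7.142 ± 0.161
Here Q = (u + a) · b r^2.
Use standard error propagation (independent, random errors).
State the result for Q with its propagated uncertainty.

234000 ± 31800

Let w = u + a = 883.1. δw = √(δu² + δa²) = √(0.122 + 8740) = 93.5, so δw/w = 0.106.
Q is then a monomial in w, b, r:
δQ/Q = √((δw/w)² + (1·δb/b)² + (2·δr/r)²) = √(0.0112 + 0.00527 + 0.00203) = 0.136
Q = 234000, so δQ = 0.136 × 234000 = 31800.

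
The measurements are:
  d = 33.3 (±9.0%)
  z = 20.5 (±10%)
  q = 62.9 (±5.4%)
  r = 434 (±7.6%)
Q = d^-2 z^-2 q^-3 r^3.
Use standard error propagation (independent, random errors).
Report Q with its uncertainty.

Since Q is a product/quotient, work with relative uncertainties:
  (-2·δd/d)² = (-2×0.0900)² = 0.0324;  (-2·δz/z)² = (-2×0.100)² = 0.0400;  (-3·δq/q)² = (-3×0.0540)² = 0.0262;  (3·δr/r)² = (3×0.0760)² = 0.0520
δQ/Q = √(0.151) = 0.388
Q = 0.000705, so δQ = 0.388 × 0.000705 = 0.000274.

0.000705 ± 0.000274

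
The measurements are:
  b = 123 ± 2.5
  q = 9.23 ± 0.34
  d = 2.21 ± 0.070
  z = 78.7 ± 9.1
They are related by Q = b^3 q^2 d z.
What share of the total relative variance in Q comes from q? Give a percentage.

(δQ/Q)² = (3·δb/b)² + (2·δq/q)² + (1·δd/d)² + (1·δz/z)²
  b term: (3×0.0203)² = 0.00372
  q term: (2×0.0368)² = 0.00543
  d term: (1×0.0317)² = 0.00100
  z term: (1×0.116)² = 0.0134
Total = 0.0235. Share from q = 0.00543/0.0235 = 0.231.

23.1%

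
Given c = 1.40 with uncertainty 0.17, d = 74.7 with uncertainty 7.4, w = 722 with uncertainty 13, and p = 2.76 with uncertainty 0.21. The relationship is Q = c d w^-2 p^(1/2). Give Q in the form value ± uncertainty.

(3.33 ± 0.551) × 10^-4

Products/powers → add relative errors in quadrature, weighted by exponent:
  (1·δc/c)² = (1×0.121)² = 0.0147;  (1·δd/d)² = (1×0.0991)² = 0.00981;  (-2·δw/w)² = (-2×0.0180)² = 0.00130;  (½·δp/p)² = (0.5×0.0761)² = 0.00145
δQ/Q = √(0.0273) = 0.165
Q = 0.000333, so δQ = 0.165 × 0.000333 = 5.51e-05.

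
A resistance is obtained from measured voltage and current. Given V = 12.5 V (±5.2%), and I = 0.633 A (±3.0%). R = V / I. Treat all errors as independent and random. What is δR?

1.19 Ω

Each factor contributes (exponent × relative error)² to (δR/R)²:
  (1·δV/V)² = (1×0.0520)² = 0.00270;  (-1·δI/I)² = (-1×0.0300)² = 0.000900
δR/R = √(0.00360) = 0.0600
R = 19.7 Ω, so δR = 0.0600 × 19.7 = 1.19 Ω.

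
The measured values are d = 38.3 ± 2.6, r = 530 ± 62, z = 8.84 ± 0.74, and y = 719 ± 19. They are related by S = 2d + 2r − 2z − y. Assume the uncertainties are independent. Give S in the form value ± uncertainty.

For a sum/difference, combine absolute errors in quadrature:
  (2·δd)² = 27.0;  (2·δr)² = 15400;  (2·δz)² = 2.19;  (δy)² = 361
δS = √(15800) = 126
S = 400.

400 ± 126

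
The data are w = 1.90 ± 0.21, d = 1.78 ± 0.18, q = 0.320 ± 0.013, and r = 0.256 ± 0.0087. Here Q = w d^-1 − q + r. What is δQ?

0.161

Let p = w·d^-1 = 1.07. δp/p = √((1·δw/w)² + (-1·δd/d)²) = √(0.0122 + 0.0102) = 0.150, so δp = 0.160.
Q = p − q + r: δQ = √(δp² + δq² + δr²) = √(0.0256 + 0.000169 + 7.57e-05) = 0.161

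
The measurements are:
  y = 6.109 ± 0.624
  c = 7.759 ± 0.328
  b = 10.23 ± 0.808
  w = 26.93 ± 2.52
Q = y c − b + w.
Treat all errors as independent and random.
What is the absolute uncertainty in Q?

5.87

Let p = y·c = 47.40. δp/p = √((1·δy/y)² + (1·δc/c)²) = √(0.0104 + 0.00179) = 0.111, so δp = 5.24.
Q = p − b + w: δQ = √(δp² + δb² + δw²) = √(27.5 + 0.653 + 6.35) = 5.87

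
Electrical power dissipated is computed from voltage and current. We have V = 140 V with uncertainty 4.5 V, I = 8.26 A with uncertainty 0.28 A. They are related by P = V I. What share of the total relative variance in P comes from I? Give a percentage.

(δP/P)² = (1·δV/V)² + (1·δI/I)²
  V term: (1×0.0321)² = 0.00103
  I term: (1×0.0339)² = 0.00115
Total = 0.00218. Share from I = 0.00115/0.00218 = 0.527.

52.7%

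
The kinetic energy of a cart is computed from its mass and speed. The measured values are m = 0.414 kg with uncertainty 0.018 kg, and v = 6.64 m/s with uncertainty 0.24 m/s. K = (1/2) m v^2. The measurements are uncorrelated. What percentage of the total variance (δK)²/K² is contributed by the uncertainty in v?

73.4%

(δK/K)² = (1·δm/m)² + (2·δv/v)²
  m term: (1×0.0435)² = 0.00189
  v term: (2×0.0361)² = 0.00523
Total = 0.00712. Share from v = 0.00523/0.00712 = 0.734.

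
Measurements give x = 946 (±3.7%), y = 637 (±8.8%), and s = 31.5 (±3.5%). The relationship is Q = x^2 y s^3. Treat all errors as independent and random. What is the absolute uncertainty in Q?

2.77e+12

Each factor contributes (exponent × relative error)² to (δQ/Q)²:
  (2·δx/x)² = (2×0.0370)² = 0.00548;  (1·δy/y)² = (1×0.0880)² = 0.00774;  (3·δs/s)² = (3×0.0350)² = 0.0110
δQ/Q = √(0.0242) = 0.156
Q = 1.78e+13, so δQ = 0.156 × 1.78e+13 = 2.77e+12.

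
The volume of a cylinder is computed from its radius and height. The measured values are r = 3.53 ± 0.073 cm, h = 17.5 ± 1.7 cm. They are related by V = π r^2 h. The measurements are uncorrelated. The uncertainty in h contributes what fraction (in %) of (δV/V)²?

(δV/V)² = (2·δr/r)² + (1·δh/h)²
  r term: (2×0.0207)² = 0.00171
  h term: (1×0.0971)² = 0.00944
Total = 0.0111. Share from h = 0.00944/0.0111 = 0.847.

84.7%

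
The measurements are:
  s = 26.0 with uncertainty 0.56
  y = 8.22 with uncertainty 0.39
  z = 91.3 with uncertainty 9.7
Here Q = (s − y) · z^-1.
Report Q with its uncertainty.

Let u = s − y = 17.8. δu = √(δs² + δy²) = √(0.314 + 0.152) = 0.682, so δu/u = 0.0384.
Q is then a monomial in u, z:
δQ/Q = √((δu/u)² + (-1·δz/z)²) = √(0.00147 + 0.0113) = 0.113
Q = 0.195, so δQ = 0.113 × 0.195 = 0.0220.

0.195 ± 0.0220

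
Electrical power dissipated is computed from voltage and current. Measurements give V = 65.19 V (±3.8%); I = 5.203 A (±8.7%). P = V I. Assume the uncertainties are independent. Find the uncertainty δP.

32.2 W

Since P is a product/quotient, work with relative uncertainties:
  (1·δV/V)² = (1×0.0380)² = 0.00144;  (1·δI/I)² = (1×0.0870)² = 0.00757
δP/P = √(0.00901) = 0.0949
P = 339.2 W, so δP = 0.0949 × 339.2 = 32.2 W.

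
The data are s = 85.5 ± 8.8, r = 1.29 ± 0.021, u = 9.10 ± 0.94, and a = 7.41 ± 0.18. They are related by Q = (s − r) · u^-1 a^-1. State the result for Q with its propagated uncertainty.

1.25 ± 0.186

Let w = s − r = 84.2. δw = √(δs² + δr²) = √(77.4 + 0.000441) = 8.80, so δw/w = 0.105.
Q is then a monomial in w, u, a:
δQ/Q = √((δw/w)² + (-1·δu/u)² + (-1·δa/a)²) = √(0.0109 + 0.0107 + 0.000590) = 0.149
Q = 1.25, so δQ = 0.149 × 1.25 = 0.186.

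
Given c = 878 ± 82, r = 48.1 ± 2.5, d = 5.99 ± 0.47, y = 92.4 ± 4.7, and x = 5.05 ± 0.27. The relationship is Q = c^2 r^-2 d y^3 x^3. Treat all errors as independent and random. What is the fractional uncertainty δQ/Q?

Since Q is a product/quotient, work with relative uncertainties:
  (2·δc/c)² = (2×0.0934)² = 0.0349;  (-2·δr/r)² = (-2×0.0520)² = 0.0108;  (1·δd/d)² = (1×0.0785)² = 0.00616;  (3·δy/y)² = (3×0.0509)² = 0.0233;  (3·δx/x)² = (3×0.0535)² = 0.0257
δQ/Q = √(0.101) = 0.318

0.318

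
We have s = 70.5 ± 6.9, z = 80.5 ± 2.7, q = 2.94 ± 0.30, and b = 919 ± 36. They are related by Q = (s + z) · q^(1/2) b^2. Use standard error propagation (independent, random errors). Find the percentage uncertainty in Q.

Let u = s + z = 151. δu = √(δs² + δz²) = √(47.6 + 7.29) = 7.41, so δu/u = 0.0491.
Q is then a monomial in u, q, b:
δQ/Q = √((δu/u)² + (½·δq/q)² + (2·δb/b)²) = √(0.00241 + 0.00260 + 0.00614) = 0.106

10.6%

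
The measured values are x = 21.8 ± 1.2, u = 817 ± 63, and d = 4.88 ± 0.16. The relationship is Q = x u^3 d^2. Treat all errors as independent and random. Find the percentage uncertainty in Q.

24.7%

Each factor contributes (exponent × relative error)² to (δQ/Q)²:
  (1·δx/x)² = (1×0.0550)² = 0.00303;  (3·δu/u)² = (3×0.0771)² = 0.0535;  (2·δd/d)² = (2×0.0328)² = 0.00430
δQ/Q = √(0.0608) = 0.247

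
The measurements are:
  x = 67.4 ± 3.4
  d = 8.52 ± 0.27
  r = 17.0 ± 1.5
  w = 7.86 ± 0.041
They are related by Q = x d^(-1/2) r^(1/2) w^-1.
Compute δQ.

For a monomial Q ∝ x, d^(-1/2), r^(1/2), w^-1, fractional errors add in quadrature:
  (1·δx/x)² = (1×0.0504)² = 0.00254;  (−½·δd/d)² = (-0.5×0.0317)² = 0.000251;  (½·δr/r)² = (0.5×0.0882)² = 0.00195;  (-1·δw/w)² = (-1×0.00522)² = 2.72e-05
δQ/Q = √(0.00477) = 0.0691
Q = 12.1, so δQ = 0.0691 × 12.1 = 0.837.

0.837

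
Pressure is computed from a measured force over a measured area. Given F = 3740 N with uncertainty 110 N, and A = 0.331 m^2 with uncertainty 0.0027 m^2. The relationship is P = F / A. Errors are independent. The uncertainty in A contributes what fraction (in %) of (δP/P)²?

7.14%

(δP/P)² = (1·δF/F)² + (-1·δA/A)²
  F term: (1×0.0294)² = 0.000865
  A term: (-1×0.00816)² = 6.65e-05
Total = 0.000932. Share from A = 6.65e-05/0.000932 = 0.0714.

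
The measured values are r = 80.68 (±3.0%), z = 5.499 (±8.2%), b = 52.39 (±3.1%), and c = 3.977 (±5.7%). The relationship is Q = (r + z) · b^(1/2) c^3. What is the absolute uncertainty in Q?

Let u = r + z = 86.18. δu = √(δr² + δz²) = √(5.86 + 0.203) = 2.46, so δu/u = 0.0286.
Q is then a monomial in u, b, c:
δQ/Q = √((δu/u)² + (½·δb/b)² + (3·δc/c)²) = √(0.000816 + 0.000240 + 0.0292) = 0.174
Q = 39240, so δQ = 0.174 × 39240 = 6830.

6830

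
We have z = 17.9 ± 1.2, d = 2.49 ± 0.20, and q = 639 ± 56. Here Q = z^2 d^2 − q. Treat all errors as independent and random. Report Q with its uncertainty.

Let p = z^2·d^2 = 1990. δp/p = √((2·δz/z)² + (2·δd/d)²) = √(0.0180 + 0.0258) = 0.209, so δp = 416.
Q = p − q: δQ = √(δp² + δq²) = √(1.73e+05 + 3140) = 419
Q = 1350.

1350 ± 419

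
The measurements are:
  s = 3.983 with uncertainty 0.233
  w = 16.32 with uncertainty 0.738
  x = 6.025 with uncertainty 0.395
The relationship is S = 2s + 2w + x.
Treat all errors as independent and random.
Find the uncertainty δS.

1.60

Sums and differences: (δS)² = Σ (cᵢ δxᵢ)².
  (2·δs)² = 0.217;  (2·δw)² = 2.18;  (δx)² = 0.156
δS = √(2.55) = 1.60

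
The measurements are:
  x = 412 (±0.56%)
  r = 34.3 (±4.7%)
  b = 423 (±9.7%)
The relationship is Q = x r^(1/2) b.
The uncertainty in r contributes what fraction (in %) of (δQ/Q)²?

5.53%

(δQ/Q)² = (1·δx/x)² + (½·δr/r)² + (1·δb/b)²
  x term: (1×0.00560)² = 3.14e-05
  r term: (0.5×0.0470)² = 0.000552
  b term: (1×0.0970)² = 0.00941
Total = 0.00999. Share from r = 0.000552/0.00999 = 0.0553.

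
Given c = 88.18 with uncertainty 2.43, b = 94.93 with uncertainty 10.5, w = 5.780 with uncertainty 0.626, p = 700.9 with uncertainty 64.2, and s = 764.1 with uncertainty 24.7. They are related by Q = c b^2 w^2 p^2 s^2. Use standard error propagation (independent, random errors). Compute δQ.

2.79e+18

Products/powers → add relative errors in quadrature, weighted by exponent:
  (1·δc/c)² = (1×0.0276)² = 0.000759;  (2·δb/b)² = (2×0.111)² = 0.0489;  (2·δw/w)² = (2×0.108)² = 0.0469;  (2·δp/p)² = (2×0.0916)² = 0.0336;  (2·δs/s)² = (2×0.0323)² = 0.00418
δQ/Q = √(0.134) = 0.367
Q = 7.615e+18, so δQ = 0.367 × 7.615e+18 = 2.79e+18.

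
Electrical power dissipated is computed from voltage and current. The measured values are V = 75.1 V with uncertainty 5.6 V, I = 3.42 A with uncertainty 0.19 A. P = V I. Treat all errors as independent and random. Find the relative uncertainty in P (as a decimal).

0.0930

Relative error in a monomial: (δP/P)² = Σ (nᵢ · δxᵢ/xᵢ)².
  (1·δV/V)² = (1×0.0746)² = 0.00556;  (1·δI/I)² = (1×0.0556)² = 0.00309
δP/P = √(0.00865) = 0.0930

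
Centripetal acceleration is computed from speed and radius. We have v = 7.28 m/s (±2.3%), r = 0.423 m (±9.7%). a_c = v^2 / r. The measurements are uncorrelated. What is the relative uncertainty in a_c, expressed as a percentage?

10.7%

Each factor contributes (exponent × relative error)² to (δa_c/a_c)²:
  (2·δv/v)² = (2×0.0230)² = 0.00212;  (-1·δr/r)² = (-1×0.0970)² = 0.00941
δa_c/a_c = √(0.0115) = 0.107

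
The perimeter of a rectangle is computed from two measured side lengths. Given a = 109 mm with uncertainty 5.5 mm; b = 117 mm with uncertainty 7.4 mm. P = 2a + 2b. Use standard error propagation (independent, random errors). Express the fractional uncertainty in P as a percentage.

4.08%

Sums and differences: (δP)² = Σ (cᵢ δxᵢ)².
  (2·δa)² = 121;  (2·δb)² = 219
δP = √(340) = 18.4 mm
P = 452 mm, so δP/P = 18.4/452 = 0.0408.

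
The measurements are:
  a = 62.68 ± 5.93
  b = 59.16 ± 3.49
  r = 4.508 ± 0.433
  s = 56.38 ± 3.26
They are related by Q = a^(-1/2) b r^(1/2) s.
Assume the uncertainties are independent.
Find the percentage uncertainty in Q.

10.7%

Q is a product of powers, so relative uncertainties combine in quadrature:
  (−½·δa/a)² = (-0.5×0.0946)² = 0.00224;  (1·δb/b)² = (1×0.0590)² = 0.00348;  (½·δr/r)² = (0.5×0.0961)² = 0.00231;  (1·δs/s)² = (1×0.0578)² = 0.00334
δQ/Q = √(0.0114) = 0.107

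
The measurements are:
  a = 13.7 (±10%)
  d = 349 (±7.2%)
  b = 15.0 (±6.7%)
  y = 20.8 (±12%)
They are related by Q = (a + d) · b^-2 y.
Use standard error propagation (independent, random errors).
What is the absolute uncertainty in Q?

6.46

Let u = a + d = 363. δu = √(δa² + δd²) = √(1.88 + 631) = 25.2, so δu/u = 0.0694.
Q is then a monomial in u, b, y:
δQ/Q = √((δu/u)² + (-2·δb/b)² + (1·δy/y)²) = √(0.00481 + 0.0180 + 0.0144) = 0.193
Q = 33.5, so δQ = 0.193 × 33.5 = 6.46.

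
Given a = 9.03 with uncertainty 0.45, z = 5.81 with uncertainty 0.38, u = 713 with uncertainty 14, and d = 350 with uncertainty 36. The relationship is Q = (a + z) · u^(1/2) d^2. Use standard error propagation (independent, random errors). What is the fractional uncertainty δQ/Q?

0.210

Let w = a + z = 14.8. δw = √(δa² + δz²) = √(0.203 + 0.144) = 0.589, so δw/w = 0.0397.
Q is then a monomial in w, u, d:
δQ/Q = √((δw/w)² + (½·δu/u)² + (2·δd/d)²) = √(0.00158 + 9.64e-05 + 0.0423) = 0.210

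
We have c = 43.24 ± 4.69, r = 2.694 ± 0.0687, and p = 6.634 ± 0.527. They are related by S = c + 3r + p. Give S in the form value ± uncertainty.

57.96 ± 4.72

Each term contributes (cᵢ δxᵢ)² to (δS)²:
  (δc)² = 22.0;  (3·δr)² = 0.0425;  (δp)² = 0.278
δS = √(22.3) = 4.72
S = 57.96.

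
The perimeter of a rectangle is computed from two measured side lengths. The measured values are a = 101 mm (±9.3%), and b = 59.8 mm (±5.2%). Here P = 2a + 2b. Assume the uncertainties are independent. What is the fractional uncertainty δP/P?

0.0615

P is a linear combination, so absolute uncertainties add in quadrature:
  (2·δa)² = 353;  (2·δb)² = 38.7
δP = √(392) = 19.8 mm
P = 322 mm, so δP/P = 19.8/322 = 0.0615.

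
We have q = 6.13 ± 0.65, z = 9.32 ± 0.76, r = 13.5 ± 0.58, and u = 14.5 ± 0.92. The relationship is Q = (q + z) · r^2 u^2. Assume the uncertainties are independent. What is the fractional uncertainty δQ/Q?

0.166

Let w = q + z = 15.4. δw = √(δq² + δz²) = √(0.423 + 0.578) = 1.00, so δw/w = 0.0647.
Q is then a monomial in w, r, u:
δQ/Q = √((δw/w)² + (2·δr/r)² + (2·δu/u)²) = √(0.00419 + 0.00738 + 0.0161) = 0.166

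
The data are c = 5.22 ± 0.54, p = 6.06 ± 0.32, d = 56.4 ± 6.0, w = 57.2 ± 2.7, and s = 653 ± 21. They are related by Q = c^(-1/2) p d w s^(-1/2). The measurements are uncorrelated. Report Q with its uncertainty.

Q is a product of powers, so relative uncertainties combine in quadrature:
  (−½·δc/c)² = (-0.5×0.103)² = 0.00268;  (1·δp/p)² = (1×0.0528)² = 0.00279;  (1·δd/d)² = (1×0.106)² = 0.0113;  (1·δw/w)² = (1×0.0472)² = 0.00223;  (−½·δs/s)² = (-0.5×0.0322)² = 0.000259
δQ/Q = √(0.0193) = 0.139
Q = 335, so δQ = 0.139 × 335 = 46.5.

335 ± 46.5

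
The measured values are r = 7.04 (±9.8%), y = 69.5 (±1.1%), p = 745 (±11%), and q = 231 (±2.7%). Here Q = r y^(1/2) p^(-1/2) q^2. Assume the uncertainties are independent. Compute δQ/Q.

Products/powers → add relative errors in quadrature, weighted by exponent:
  (1·δr/r)² = (1×0.0980)² = 0.00960;  (½·δy/y)² = (0.5×0.0110)² = 3.03e-05;  (−½·δp/p)² = (-0.5×0.110)² = 0.00302;  (2·δq/q)² = (2×0.0270)² = 0.00292
δQ/Q = √(0.0156) = 0.125

0.125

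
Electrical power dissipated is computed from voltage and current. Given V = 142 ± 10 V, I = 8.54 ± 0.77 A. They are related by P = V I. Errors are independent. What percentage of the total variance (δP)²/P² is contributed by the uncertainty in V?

37.9%

(δP/P)² = (1·δV/V)² + (1·δI/I)²
  V term: (1×0.0704)² = 0.00496
  I term: (1×0.0902)² = 0.00813
Total = 0.0131. Share from V = 0.00496/0.0131 = 0.379.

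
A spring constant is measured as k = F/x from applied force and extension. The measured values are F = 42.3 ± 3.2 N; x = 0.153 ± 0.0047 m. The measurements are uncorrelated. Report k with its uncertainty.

276 ± 22.6 N/m

Products/powers → add relative errors in quadrature, weighted by exponent:
  (1·δF/F)² = (1×0.0757)² = 0.00572;  (-1·δx/x)² = (-1×0.0307)² = 0.000944
δk/k = √(0.00667) = 0.0816
k = 276 N/m, so δk = 0.0816 × 276 = 22.6 N/m.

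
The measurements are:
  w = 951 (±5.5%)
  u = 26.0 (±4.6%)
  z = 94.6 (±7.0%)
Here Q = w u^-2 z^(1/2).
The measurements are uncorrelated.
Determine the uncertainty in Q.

1.54

Since Q is a product/quotient, work with relative uncertainties:
  (1·δw/w)² = (1×0.0550)² = 0.00302;  (-2·δu/u)² = (-2×0.0460)² = 0.00846;  (½·δz/z)² = (0.5×0.0700)² = 0.00123
δQ/Q = √(0.0127) = 0.113
Q = 13.7, so δQ = 0.113 × 13.7 = 1.54.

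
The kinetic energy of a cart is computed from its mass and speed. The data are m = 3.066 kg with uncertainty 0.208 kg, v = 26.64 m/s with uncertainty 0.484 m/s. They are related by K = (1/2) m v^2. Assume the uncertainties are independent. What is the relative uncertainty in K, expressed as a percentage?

7.70%

Since K is a product/quotient, work with relative uncertainties:
  (1·δm/m)² = (1×0.0678)² = 0.00460;  (2·δv/v)² = (2×0.0182)² = 0.00132
δK/K = √(0.00592) = 0.0770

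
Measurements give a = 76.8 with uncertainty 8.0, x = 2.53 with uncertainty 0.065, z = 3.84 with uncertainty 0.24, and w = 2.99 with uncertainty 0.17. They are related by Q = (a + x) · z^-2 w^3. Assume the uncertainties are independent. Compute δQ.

33.7

Let u = a + x = 79.3. δu = √(δa² + δx²) = √(64.0 + 0.00423) = 8.00, so δu/u = 0.101.
Q is then a monomial in u, z, w:
δQ/Q = √((δu/u)² + (-2·δz/z)² + (3·δw/w)²) = √(0.0102 + 0.0156 + 0.0291) = 0.234
Q = 144, so δQ = 0.234 × 144 = 33.7.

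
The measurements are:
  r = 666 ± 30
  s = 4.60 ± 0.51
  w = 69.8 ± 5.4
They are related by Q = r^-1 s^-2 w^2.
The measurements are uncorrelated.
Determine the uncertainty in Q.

Products/powers → add relative errors in quadrature, weighted by exponent:
  (-1·δr/r)² = (-1×0.0450)² = 0.00203;  (-2·δs/s)² = (-2×0.111)² = 0.0492;  (2·δw/w)² = (2×0.0774)² = 0.0239
δQ/Q = √(0.0751) = 0.274
Q = 0.346, so δQ = 0.274 × 0.346 = 0.0948.

0.0948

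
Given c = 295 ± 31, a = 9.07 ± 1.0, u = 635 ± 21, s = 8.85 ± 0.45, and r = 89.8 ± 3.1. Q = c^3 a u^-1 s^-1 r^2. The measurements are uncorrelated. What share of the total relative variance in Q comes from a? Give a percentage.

(δQ/Q)² = (3·δc/c)² + (1·δa/a)² + (-1·δu/u)² + (-1·δs/s)² + (2·δr/r)²
  c term: (3×0.105)² = 0.0994
  a term: (1×0.110)² = 0.0122
  u term: (-1×0.0331)² = 0.00109
  s term: (-1×0.0508)² = 0.00259
  r term: (2×0.0345)² = 0.00477
Total = 0.120. Share from a = 0.0122/0.120 = 0.101.

10.1%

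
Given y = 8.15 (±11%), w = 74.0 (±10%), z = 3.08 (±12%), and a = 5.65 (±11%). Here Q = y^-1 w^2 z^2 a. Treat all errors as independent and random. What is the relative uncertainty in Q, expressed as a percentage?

34.9%

Each factor contributes (exponent × relative error)² to (δQ/Q)²:
  (-1·δy/y)² = (-1×0.110)² = 0.0121;  (2·δw/w)² = (2×0.100)² = 0.0400;  (2·δz/z)² = (2×0.120)² = 0.0576;  (1·δa/a)² = (1×0.110)² = 0.0121
δQ/Q = √(0.122) = 0.349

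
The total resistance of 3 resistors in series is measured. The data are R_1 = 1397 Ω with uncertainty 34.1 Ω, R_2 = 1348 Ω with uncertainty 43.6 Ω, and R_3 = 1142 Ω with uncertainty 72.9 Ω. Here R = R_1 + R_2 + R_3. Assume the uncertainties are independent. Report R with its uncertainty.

For a sum/difference, combine absolute errors in quadrature:
  (δR_1)² = 1160;  (δR_2)² = 1900;  (δR_3)² = 5310
δR = √(8380) = 91.5 Ω
R = 3887 Ω.

3887 ± 91.5 Ω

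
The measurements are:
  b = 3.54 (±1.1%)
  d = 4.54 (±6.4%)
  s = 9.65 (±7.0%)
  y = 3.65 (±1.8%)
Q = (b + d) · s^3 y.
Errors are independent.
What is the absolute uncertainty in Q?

Let u = b + d = 8.08. δu = √(δb² + δd²) = √(0.00152 + 0.0844) = 0.293, so δu/u = 0.0363.
Q is then a monomial in u, s, y:
δQ/Q = √((δu/u)² + (3·δs/s)² + (1·δy/y)²) = √(0.00132 + 0.0441 + 0.000324) = 0.214
Q = 26500, so δQ = 0.214 × 26500 = 5670.

5670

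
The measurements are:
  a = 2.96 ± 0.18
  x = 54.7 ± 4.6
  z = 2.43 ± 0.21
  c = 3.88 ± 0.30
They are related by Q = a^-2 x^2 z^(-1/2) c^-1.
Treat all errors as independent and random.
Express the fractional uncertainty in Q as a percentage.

Each factor contributes (exponent × relative error)² to (δQ/Q)²:
  (-2·δa/a)² = (-2×0.0608)² = 0.0148;  (2·δx/x)² = (2×0.0841)² = 0.0283;  (−½·δz/z)² = (-0.5×0.0864)² = 0.00187;  (-1·δc/c)² = (-1×0.0773)² = 0.00598
δQ/Q = √(0.0509) = 0.226

22.6%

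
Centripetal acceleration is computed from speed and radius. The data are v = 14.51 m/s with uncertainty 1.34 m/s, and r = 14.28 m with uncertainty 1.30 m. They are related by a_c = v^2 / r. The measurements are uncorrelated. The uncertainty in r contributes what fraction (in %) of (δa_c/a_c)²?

(δa_c/a_c)² = (2·δv/v)² + (-1·δr/r)²
  v term: (2×0.0924)² = 0.0341
  r term: (-1×0.0910)² = 0.00829
Total = 0.0424. Share from r = 0.00829/0.0424 = 0.195.

19.5%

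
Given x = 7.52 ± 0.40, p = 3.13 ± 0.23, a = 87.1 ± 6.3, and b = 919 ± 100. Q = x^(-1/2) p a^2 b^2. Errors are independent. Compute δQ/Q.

Since Q is a product/quotient, work with relative uncertainties:
  (−½·δx/x)² = (-0.5×0.0532)² = 0.000707;  (1·δp/p)² = (1×0.0735)² = 0.00540;  (2·δa/a)² = (2×0.0723)² = 0.0209;  (2·δb/b)² = (2×0.109)² = 0.0474
δQ/Q = √(0.0744) = 0.273

0.273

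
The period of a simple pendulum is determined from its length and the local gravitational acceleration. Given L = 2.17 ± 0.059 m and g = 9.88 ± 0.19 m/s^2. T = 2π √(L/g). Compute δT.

Relative error in a monomial: (δT/T)² = Σ (nᵢ · δxᵢ/xᵢ)².
  (½·δL/L)² = (0.5×0.0272)² = 0.000185;  (−½·δg/g)² = (-0.5×0.0192)² = 9.25e-05
δT/T = √(0.000277) = 0.0167
T = 2.94 s, so δT = 0.0167 × 2.94 = 0.0490 s.

0.0490 s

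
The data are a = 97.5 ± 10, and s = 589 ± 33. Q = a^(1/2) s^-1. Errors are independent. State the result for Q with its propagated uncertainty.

0.0168 ± 0.00127

Products/powers → add relative errors in quadrature, weighted by exponent:
  (½·δa/a)² = (0.5×0.103)² = 0.00263;  (-1·δs/s)² = (-1×0.0560)² = 0.00314
δQ/Q = √(0.00577) = 0.0760
Q = 0.0168, so δQ = 0.0760 × 0.0168 = 0.00127.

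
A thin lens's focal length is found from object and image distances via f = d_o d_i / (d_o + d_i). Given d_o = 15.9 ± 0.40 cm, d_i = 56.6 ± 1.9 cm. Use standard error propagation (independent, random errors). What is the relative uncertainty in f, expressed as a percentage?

∂f/∂d_o = (d_i/(d_o+d_i))² = 0.609;  ∂f/∂d_i = (d_o/(d_o+d_i))² = 0.0481
δf = √((∂f/∂d_o · δd_o)² + (∂f/∂d_i · δd_i)²) = √(0.0594 + 0.00835) = 0.260 cm
f = 12.4 cm, so δf/f = 0.260/12.4 = 0.0210.

2.10%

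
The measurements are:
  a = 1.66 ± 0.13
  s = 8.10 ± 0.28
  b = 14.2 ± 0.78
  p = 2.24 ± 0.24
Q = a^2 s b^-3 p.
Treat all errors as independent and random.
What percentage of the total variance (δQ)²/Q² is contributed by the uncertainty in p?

(δQ/Q)² = (2·δa/a)² + (1·δs/s)² + (-3·δb/b)² + (1·δp/p)²
  a term: (2×0.0783)² = 0.0245
  s term: (1×0.0346)² = 0.00119
  b term: (-3×0.0549)² = 0.0272
  p term: (1×0.107)² = 0.0115
Total = 0.0644. Share from p = 0.0115/0.0644 = 0.178.

17.8%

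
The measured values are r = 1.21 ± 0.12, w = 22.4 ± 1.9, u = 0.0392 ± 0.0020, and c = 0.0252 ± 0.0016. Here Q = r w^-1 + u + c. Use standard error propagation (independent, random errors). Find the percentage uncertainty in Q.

Let p = r·w^-1 = 0.0540. δp/p = √((1·δr/r)² + (-1·δw/w)²) = √(0.00984 + 0.00719) = 0.130, so δp = 0.00705.
Q = p + u + c: δQ = √(δp² + δu² + δc²) = √(4.97e-05 + 4e-06 + 2.56e-06) = 0.00750
Q = 0.118, so δQ/Q = 0.00750/0.118 = 0.0633.

6.33%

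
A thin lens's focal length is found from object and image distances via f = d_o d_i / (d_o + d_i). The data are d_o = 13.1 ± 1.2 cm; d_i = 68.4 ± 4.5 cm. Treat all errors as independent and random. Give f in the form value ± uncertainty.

∂f/∂d_o = (d_i/(d_o+d_i))² = 0.704;  ∂f/∂d_i = (d_o/(d_o+d_i))² = 0.0258
δf = √((∂f/∂d_o · δd_o)² + (∂f/∂d_i · δd_i)²) = √(0.714 + 0.0135) = 0.853 cm
f = 11.0 cm.

11.0 ± 0.853 cm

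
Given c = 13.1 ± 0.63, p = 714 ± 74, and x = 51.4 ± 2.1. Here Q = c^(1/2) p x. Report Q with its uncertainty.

(1.33 ± 0.151) × 10^5

Q is a product of powers, so relative uncertainties combine in quadrature:
  (½·δc/c)² = (0.5×0.0481)² = 0.000578;  (1·δp/p)² = (1×0.104)² = 0.0107;  (1·δx/x)² = (1×0.0409)² = 0.00167
δQ/Q = √(0.0130) = 0.114
Q = 1.33e+05, so δQ = 0.114 × 1.33e+05 = 15100.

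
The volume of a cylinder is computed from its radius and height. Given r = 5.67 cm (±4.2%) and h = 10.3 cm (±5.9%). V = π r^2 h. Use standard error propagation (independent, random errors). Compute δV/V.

Relative error in a monomial: (δV/V)² = Σ (nᵢ · δxᵢ/xᵢ)².
  (2·δr/r)² = (2×0.0420)² = 0.00706;  (1·δh/h)² = (1×0.0590)² = 0.00348
δV/V = √(0.0105) = 0.103

0.103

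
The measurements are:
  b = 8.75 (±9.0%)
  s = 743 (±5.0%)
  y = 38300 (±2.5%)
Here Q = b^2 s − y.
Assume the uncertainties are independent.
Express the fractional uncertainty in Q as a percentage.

Let p = b^2·s = 56900. δp/p = √((2·δb/b)² + (1·δs/s)²) = √(0.0324 + 0.00250) = 0.187, so δp = 10600.
Q = p − y: δQ = √(δp² + δy²) = √(1.13e+08 + 9.17e+05) = 10700
Q = 18600, so δQ/Q = 10700/18600 = 0.574.

57.4%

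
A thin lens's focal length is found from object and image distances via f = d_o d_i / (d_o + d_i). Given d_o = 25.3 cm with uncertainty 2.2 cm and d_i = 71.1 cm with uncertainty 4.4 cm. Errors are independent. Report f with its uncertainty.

18.7 ± 1.23 cm

∂f/∂d_o = (d_i/(d_o+d_i))² = 0.544;  ∂f/∂d_i = (d_o/(d_o+d_i))² = 0.0689
δf = √((∂f/∂d_o · δd_o)² + (∂f/∂d_i · δd_i)²) = √(1.43 + 0.0919) = 1.23 cm
f = 18.7 cm.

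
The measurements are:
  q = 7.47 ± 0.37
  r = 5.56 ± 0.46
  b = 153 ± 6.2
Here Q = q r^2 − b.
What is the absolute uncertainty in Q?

40.4

Let p = q·r^2 = 231. δp/p = √((1·δq/q)² + (2·δr/r)²) = √(0.00245 + 0.0274) = 0.173, so δp = 39.9.
Q = p − b: δQ = √(δp² + δb²) = √(1590 + 38.4) = 40.4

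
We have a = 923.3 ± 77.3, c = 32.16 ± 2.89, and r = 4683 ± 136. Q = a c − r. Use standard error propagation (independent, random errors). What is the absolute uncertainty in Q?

Let p = a·c = 29690. δp/p = √((1·δa/a)² + (1·δc/c)²) = √(0.00701 + 0.00808) = 0.123, so δp = 3650.
Q = p − r: δQ = √(δp² + δr²) = √(1.33e+07 + 18500) = 3650

3650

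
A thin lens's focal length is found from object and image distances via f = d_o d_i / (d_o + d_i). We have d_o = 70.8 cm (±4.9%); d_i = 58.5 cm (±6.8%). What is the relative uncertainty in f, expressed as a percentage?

4.33%

∂f/∂d_o = (d_i/(d_o+d_i))² = 0.205;  ∂f/∂d_i = (d_o/(d_o+d_i))² = 0.300
δf = √((∂f/∂d_o · δd_o)² + (∂f/∂d_i · δd_i)²) = √(0.504 + 1.42) = 1.39 cm
f = 32.0 cm, so δf/f = 1.39/32.0 = 0.0433.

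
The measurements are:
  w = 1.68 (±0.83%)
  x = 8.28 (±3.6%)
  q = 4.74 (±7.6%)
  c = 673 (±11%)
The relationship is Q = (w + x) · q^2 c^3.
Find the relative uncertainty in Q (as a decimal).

Let u = w + x = 9.96. δu = √(δw² + δx²) = √(0.000194 + 0.0889) = 0.298, so δu/u = 0.0300.
Q is then a monomial in u, q, c:
δQ/Q = √((δu/u)² + (2·δq/q)² + (3·δc/c)²) = √(0.000898 + 0.0231 + 0.109) = 0.365

0.365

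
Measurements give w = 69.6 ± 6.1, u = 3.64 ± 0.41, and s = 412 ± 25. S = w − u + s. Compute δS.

Absolute uncertainties add in quadrature for a linear combination:
  (δw)² = 37.2;  (δu)² = 0.168;  (δs)² = 625
δS = √(662) = 25.7

25.7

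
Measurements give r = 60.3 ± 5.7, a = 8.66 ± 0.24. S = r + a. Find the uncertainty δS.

For a sum/difference, combine absolute errors in quadrature:
  (δr)² = 32.5;  (δa)² = 0.0576
δS = √(32.5) = 5.71

5.71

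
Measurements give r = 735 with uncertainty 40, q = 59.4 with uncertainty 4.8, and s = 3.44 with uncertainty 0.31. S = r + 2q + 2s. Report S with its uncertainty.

For a sum/difference, combine absolute errors in quadrature:
  (δr)² = 1600;  (2·δq)² = 92.2;  (2·δs)² = 0.384
δS = √(1690) = 41.1
S = 861.

861 ± 41.1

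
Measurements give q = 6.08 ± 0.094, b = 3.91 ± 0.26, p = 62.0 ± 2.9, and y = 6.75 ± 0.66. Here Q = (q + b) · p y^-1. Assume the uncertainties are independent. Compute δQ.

Let u = q + b = 9.99. δu = √(δq² + δb²) = √(0.00884 + 0.0676) = 0.276, so δu/u = 0.0277.
Q is then a monomial in u, p, y:
δQ/Q = √((δu/u)² + (1·δp/p)² + (-1·δy/y)²) = √(0.000766 + 0.00219 + 0.00956) = 0.112
Q = 91.8, so δQ = 0.112 × 91.8 = 10.3.

10.3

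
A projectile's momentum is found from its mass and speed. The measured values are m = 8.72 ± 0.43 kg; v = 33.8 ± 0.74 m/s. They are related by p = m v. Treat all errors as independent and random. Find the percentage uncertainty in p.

5.40%

For a monomial p ∝ m, v, fractional errors add in quadrature:
  (1·δm/m)² = (1×0.0493)² = 0.00243;  (1·δv/v)² = (1×0.0219)² = 0.000479
δp/p = √(0.00291) = 0.0540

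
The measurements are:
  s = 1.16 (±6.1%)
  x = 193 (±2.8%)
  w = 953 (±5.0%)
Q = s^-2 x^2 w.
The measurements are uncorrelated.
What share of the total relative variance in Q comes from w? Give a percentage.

12.2%

(δQ/Q)² = (-2·δs/s)² + (2·δx/x)² + (1·δw/w)²
  s term: (-2×0.0610)² = 0.0149
  x term: (2×0.0280)² = 0.00314
  w term: (1×0.0500)² = 0.00250
Total = 0.0205. Share from w = 0.00250/0.0205 = 0.122.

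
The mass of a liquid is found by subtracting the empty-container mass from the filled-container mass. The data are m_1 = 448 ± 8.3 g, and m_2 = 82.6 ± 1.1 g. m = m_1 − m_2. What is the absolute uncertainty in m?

Absolute uncertainties add in quadrature for a linear combination:
  (δm_1)² = 68.9;  (δm_2)² = 1.21
δm = √(70.1) = 8.37 g

8.37 g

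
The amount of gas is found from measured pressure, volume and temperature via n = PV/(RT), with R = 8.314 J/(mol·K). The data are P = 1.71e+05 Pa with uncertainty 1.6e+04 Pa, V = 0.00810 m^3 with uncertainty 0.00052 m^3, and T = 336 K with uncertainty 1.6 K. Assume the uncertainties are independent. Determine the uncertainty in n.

n is a product of powers, so relative uncertainties combine in quadrature:
  (1·δP/P)² = (1×0.0936)² = 0.00875;  (1·δV/V)² = (1×0.0642)² = 0.00412;  (-1·δT/T)² = (-1×0.00476)² = 2.27e-05
δn/n = √(0.0129) = 0.114
n = 0.496 mol, so δn = 0.114 × 0.496 = 0.0563 mol.

0.0563 mol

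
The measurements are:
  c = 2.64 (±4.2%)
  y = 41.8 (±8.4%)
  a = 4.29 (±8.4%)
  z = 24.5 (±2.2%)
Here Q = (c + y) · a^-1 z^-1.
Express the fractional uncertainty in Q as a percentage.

11.7%

Let u = c + y = 44.4. δu = √(δc² + δy²) = √(0.0123 + 12.3) = 3.51, so δu/u = 0.0790.
Q is then a monomial in u, a, z:
δQ/Q = √((δu/u)² + (-1·δa/a)² + (-1·δz/z)²) = √(0.00625 + 0.00706 + 0.000484) = 0.117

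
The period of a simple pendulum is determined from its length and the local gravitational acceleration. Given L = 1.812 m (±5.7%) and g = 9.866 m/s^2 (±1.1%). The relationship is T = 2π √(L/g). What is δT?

For a monomial T ∝ L^(1/2), g^(-1/2), fractional errors add in quadrature:
  (½·δL/L)² = (0.5×0.0570)² = 0.000812;  (−½·δg/g)² = (-0.5×0.0110)² = 3.03e-05
δT/T = √(0.000843) = 0.0290
T = 2.693 s, so δT = 0.0290 × 2.693 = 0.0782 s.

0.0782 s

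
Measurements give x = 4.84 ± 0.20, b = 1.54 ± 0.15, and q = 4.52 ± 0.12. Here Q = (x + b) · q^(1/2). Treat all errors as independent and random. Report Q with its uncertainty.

Let u = x + b = 6.38. δu = √(δx² + δb²) = √(0.0400 + 0.0225) = 0.250, so δu/u = 0.0392.
Q is then a monomial in u, q:
δQ/Q = √((δu/u)² + (½·δq/q)²) = √(0.00154 + 0.000176) = 0.0414
Q = 13.6, so δQ = 0.0414 × 13.6 = 0.561.

13.6 ± 0.561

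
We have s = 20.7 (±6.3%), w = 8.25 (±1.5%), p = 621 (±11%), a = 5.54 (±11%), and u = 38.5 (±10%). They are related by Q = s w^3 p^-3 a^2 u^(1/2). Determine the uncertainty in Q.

Products/powers → add relative errors in quadrature, weighted by exponent:
  (1·δs/s)² = (1×0.0630)² = 0.00397;  (3·δw/w)² = (3×0.0150)² = 0.00202;  (-3·δp/p)² = (-3×0.110)² = 0.109;  (2·δa/a)² = (2×0.110)² = 0.0484;  (½·δu/u)² = (0.5×0.100)² = 0.00250
δQ/Q = √(0.166) = 0.407
Q = 0.00924, so δQ = 0.407 × 0.00924 = 0.00376.

0.00376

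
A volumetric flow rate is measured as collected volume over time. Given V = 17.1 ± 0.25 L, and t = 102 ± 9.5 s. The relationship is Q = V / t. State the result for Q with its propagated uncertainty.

Q is a product of powers, so relative uncertainties combine in quadrature:
  (1·δV/V)² = (1×0.0146)² = 0.000214;  (-1·δt/t)² = (-1×0.0931)² = 0.00867
δQ/Q = √(0.00889) = 0.0943
Q = 0.168 L/s, so δQ = 0.0943 × 0.168 = 0.0158 L/s.

0.168 ± 0.0158 L/s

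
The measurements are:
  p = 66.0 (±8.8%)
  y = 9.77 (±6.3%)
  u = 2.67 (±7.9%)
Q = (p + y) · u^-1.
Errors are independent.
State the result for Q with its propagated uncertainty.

Let w = p + y = 75.8. δw = √(δp² + δy²) = √(33.7 + 0.379) = 5.84, so δw/w = 0.0771.
Q is then a monomial in w, u:
δQ/Q = √((δw/w)² + (-1·δu/u)²) = √(0.00594 + 0.00624) = 0.110
Q = 28.4, so δQ = 0.110 × 28.4 = 3.13.

28.4 ± 3.13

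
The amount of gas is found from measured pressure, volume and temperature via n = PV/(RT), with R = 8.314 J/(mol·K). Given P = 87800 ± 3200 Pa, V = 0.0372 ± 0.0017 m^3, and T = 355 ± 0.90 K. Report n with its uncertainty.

1.11 ± 0.0647 mol

Relative error in a monomial: (δn/n)² = Σ (nᵢ · δxᵢ/xᵢ)².
  (1·δP/P)² = (1×0.0364)² = 0.00133;  (1·δV/V)² = (1×0.0457)² = 0.00209;  (-1·δT/T)² = (-1×0.00254)² = 6.43e-06
δn/n = √(0.00342) = 0.0585
n = 1.11 mol, so δn = 0.0585 × 1.11 = 0.0647 mol.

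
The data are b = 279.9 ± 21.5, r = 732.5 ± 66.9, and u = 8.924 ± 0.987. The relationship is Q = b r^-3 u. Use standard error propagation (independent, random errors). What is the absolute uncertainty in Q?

For a monomial Q ∝ b, r^-3, u, fractional errors add in quadrature:
  (1·δb/b)² = (1×0.0768)² = 0.00590;  (-3·δr/r)² = (-3×0.0913)² = 0.0751;  (1·δu/u)² = (1×0.111)² = 0.0122
δQ/Q = √(0.0932) = 0.305
Q = 6.355e-06, so δQ = 0.305 × 6.355e-06 = 1.94e-06.

1.94e-06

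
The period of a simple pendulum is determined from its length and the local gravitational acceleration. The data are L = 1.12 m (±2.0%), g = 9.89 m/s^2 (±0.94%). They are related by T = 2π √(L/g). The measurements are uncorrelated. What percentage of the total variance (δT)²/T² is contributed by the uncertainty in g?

18.1%

(δT/T)² = (½·δL/L)² + (−½·δg/g)²
  L term: (0.5×0.0200)² = 0.000100
  g term: (-0.5×0.00940)² = 2.21e-05
Total = 0.000122. Share from g = 2.21e-05/0.000122 = 0.181.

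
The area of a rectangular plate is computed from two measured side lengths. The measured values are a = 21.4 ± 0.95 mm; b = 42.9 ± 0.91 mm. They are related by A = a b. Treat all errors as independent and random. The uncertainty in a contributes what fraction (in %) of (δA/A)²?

(δA/A)² = (1·δa/a)² + (1·δb/b)²
  a term: (1×0.0444)² = 0.00197
  b term: (1×0.0212)² = 0.000450
Total = 0.00242. Share from a = 0.00197/0.00242 = 0.814.

81.4%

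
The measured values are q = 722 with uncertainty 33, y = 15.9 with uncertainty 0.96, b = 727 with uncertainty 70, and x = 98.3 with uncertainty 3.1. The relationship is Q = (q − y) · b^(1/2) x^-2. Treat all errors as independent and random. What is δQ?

Let u = q − y = 706. δu = √(δq² + δy²) = √(1090 + 0.922) = 33.0, so δu/u = 0.0468.
Q is then a monomial in u, b, x:
δQ/Q = √((δu/u)² + (½·δb/b)² + (-2·δx/x)²) = √(0.00219 + 0.00232 + 0.00398) = 0.0921
Q = 1.97, so δQ = 0.0921 × 1.97 = 0.181.

0.181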